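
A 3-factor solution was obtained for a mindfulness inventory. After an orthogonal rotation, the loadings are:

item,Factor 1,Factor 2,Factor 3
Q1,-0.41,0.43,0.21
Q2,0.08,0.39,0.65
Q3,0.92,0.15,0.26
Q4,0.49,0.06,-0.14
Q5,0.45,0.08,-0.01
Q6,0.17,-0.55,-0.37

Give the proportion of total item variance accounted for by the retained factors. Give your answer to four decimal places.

SS loadings by factor: 1.4924, 0.6720, 0.6908; total = 2.8552.
Total variance with 6 standardized items is 6, so the solution explains 2.8552/6 = 0.4759.

0.4759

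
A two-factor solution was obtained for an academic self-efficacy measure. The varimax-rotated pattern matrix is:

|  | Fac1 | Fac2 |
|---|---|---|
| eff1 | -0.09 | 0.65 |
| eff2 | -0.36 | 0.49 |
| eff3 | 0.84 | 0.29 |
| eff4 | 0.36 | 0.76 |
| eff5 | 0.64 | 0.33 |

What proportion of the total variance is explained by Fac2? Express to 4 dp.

SS loadings for Fac2 = 0.65² + 0.49² + 0.29² + 0.76² + 0.33² = 1.4332
Proportion of variance = 1.4332 / 5 = 0.2866.

0.2866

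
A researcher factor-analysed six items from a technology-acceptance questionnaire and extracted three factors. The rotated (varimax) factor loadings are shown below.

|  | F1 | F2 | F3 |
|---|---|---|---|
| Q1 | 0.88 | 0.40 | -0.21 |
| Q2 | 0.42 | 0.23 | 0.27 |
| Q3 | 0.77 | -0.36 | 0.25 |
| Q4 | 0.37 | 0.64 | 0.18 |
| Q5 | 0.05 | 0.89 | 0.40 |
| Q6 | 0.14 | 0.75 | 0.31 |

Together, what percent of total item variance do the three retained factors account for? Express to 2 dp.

SS loadings by factor: 1.7027, 2.1067, 0.4680; total = 4.2774.
Total variance with 6 standardized items is 6, so the solution explains 4.2774/6 = 0.7129 = 71.29%.

71.29%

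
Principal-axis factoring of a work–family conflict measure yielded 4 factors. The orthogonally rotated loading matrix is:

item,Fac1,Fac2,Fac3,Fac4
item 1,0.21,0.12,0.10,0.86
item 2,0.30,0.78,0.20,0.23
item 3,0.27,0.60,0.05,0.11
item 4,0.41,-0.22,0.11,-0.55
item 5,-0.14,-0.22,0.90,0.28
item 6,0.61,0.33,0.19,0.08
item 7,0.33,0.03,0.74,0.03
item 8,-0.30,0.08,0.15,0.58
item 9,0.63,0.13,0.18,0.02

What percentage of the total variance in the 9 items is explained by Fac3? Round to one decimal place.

SS loadings for Fac3 = 0.10² + 0.20² + 0.05² + 0.11² + 0.90² + 0.19² + 0.74² + 0.15² + 0.18² = 1.5132
With 9 standardized items, total variance = 9. Proportion = 1.5132/9 = 0.1681 → 16.81%.

16.8%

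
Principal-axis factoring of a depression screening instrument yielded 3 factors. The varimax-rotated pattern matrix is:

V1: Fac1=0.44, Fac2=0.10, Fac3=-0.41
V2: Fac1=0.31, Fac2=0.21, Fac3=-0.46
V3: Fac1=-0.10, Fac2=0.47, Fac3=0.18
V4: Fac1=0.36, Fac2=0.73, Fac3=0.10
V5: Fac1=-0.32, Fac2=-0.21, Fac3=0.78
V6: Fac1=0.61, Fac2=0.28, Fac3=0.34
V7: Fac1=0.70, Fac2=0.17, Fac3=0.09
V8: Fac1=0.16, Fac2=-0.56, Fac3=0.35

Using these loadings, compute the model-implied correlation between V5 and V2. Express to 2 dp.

-0.50

r̂ = Σ λ_i·λ_j across factors = (-0.32)(0.31) + (-0.21)(0.21) + (0.78)(-0.46)
  = -0.0992 -0.0441 -0.3588 = -0.5021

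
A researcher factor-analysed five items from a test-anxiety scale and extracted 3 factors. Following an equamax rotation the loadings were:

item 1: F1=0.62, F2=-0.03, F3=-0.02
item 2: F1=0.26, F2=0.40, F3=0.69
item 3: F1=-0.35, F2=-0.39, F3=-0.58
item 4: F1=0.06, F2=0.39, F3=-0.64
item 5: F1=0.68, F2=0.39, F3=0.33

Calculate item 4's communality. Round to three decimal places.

0.565

h² = 0.06² + 0.39² + (-0.64)² = 0.0036 + 0.1521 + 0.4096 = 0.5653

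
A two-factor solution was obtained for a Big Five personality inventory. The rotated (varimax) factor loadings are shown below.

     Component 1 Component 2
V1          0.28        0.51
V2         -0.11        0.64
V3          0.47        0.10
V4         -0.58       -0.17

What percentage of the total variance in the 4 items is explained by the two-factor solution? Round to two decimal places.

33.91%

Communalities: 0.3385, 0.4217, 0.2309, 0.3653; Σh² = 1.3564.
Total variance with 4 standardized items is 4, so the solution explains 1.3564/4 = 0.3391 = 33.91%.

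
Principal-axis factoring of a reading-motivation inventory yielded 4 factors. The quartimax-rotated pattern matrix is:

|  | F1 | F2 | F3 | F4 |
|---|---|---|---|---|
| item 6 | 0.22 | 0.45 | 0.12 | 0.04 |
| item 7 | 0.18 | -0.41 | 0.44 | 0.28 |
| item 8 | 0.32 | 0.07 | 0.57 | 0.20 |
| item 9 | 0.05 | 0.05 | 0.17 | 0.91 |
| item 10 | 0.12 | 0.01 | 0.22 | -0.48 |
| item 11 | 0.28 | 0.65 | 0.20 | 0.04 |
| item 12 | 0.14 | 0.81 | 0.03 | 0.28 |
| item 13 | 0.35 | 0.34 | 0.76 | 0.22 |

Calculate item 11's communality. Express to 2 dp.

h² = 0.28² + 0.65² + 0.20² + 0.04² = 0.0784 + 0.4225 + 0.0400 + 0.0016 = 0.5425

0.54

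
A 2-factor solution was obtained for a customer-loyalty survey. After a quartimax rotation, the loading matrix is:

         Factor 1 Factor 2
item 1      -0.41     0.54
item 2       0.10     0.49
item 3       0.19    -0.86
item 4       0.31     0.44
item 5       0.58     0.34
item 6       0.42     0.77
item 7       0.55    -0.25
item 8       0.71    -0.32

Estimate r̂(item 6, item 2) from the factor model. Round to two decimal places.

0.42

r̂ = Σ λ_i·λ_j across factors = (0.42)(0.10) + (0.77)(0.49)
  = +0.0420 +0.3773 = 0.4193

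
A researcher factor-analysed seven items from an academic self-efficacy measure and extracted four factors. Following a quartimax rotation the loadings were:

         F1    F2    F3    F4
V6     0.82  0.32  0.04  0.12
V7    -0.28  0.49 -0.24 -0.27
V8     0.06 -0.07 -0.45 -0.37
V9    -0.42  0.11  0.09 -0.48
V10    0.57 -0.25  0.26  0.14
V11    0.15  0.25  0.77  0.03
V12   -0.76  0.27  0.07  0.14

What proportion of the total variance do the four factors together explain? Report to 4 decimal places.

0.5490

SS loadings by factor: 1.8558, 0.5574, 0.9352, 0.4947; total = 3.8431.
Total variance with 7 standardized items is 7, so the solution explains 3.8431/7 = 0.5490.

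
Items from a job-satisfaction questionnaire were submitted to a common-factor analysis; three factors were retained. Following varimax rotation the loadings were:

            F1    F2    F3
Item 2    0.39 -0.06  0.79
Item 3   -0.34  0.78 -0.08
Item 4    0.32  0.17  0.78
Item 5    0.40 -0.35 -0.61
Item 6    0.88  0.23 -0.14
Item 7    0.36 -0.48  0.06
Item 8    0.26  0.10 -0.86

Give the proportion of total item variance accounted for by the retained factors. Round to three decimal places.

SS loadings by factor: 1.5017, 1.0567, 2.3738; total = 4.9322.
Total variance with 7 standardized items is 7, so the solution explains 4.9322/7 = 0.7046.

0.705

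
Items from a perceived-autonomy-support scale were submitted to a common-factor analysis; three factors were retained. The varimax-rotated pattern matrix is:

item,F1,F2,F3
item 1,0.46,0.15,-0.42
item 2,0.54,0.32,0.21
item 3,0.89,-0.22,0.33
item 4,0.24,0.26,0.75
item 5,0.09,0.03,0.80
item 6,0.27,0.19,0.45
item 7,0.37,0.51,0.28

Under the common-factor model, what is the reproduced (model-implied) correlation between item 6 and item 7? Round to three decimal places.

r̂ = Σ λ_i·λ_j across factors = (0.27)(0.37) + (0.19)(0.51) + (0.45)(0.28)
  = +0.0999 +0.0969 +0.1260 = 0.3228

0.323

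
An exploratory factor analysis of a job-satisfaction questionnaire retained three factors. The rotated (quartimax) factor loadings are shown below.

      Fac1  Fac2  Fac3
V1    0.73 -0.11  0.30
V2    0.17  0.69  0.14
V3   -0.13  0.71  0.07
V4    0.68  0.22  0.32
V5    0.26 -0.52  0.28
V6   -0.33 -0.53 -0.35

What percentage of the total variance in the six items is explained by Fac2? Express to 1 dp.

SS loadings for Fac2 = (-0.11)² + 0.69² + 0.71² + 0.22² + (-0.52)² + (-0.53)² = 1.5920
With 6 standardized items, total variance = 6. Proportion = 1.5920/6 = 0.2653 → 26.53%.

26.5%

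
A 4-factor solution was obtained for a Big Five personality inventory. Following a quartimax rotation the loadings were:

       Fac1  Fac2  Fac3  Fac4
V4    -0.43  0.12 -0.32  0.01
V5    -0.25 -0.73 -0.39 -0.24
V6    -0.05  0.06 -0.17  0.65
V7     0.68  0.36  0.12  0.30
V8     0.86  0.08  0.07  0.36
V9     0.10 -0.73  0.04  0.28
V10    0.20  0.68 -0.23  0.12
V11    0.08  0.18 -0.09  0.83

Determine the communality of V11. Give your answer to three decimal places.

0.736

h² = 0.08² + 0.18² + (-0.09)² + 0.83² = 0.0064 + 0.0324 + 0.0081 + 0.6889 = 0.7358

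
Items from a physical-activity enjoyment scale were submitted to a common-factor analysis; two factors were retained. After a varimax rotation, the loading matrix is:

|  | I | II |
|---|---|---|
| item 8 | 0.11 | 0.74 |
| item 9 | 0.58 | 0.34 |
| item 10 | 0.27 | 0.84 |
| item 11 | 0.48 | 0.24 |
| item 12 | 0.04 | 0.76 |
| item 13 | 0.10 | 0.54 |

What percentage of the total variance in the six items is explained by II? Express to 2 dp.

38.26%

SS loadings for II = 0.74² + 0.34² + 0.84² + 0.24² + 0.76² + 0.54² = 2.2956
With 6 standardized items, total variance = 6. Proportion = 2.2956/6 = 0.3826 → 38.26%.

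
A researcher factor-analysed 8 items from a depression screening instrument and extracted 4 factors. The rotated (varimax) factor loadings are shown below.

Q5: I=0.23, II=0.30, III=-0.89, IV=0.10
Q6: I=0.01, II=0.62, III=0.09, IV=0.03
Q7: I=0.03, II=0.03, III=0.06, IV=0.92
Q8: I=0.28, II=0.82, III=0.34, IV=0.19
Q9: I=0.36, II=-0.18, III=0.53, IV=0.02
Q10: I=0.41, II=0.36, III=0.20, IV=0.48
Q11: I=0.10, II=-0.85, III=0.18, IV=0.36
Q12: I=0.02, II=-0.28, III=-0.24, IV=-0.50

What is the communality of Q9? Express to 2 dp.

h² = 0.36² + (-0.18)² + 0.53² + 0.02² = 0.1296 + 0.0324 + 0.2809 + 0.0004 = 0.4433

0.44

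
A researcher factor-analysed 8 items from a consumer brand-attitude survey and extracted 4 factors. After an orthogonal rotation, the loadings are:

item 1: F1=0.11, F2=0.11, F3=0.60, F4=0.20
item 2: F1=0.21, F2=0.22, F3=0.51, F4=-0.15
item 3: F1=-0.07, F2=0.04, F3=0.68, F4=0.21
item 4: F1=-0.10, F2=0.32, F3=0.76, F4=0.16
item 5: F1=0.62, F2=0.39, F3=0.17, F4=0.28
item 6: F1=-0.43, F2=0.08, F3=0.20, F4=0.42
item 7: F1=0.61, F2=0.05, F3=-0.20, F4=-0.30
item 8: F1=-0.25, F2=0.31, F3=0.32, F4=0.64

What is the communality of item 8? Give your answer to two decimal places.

0.67

h² = (-0.25)² + 0.31² + 0.32² + 0.64² = 0.0625 + 0.0961 + 0.1024 + 0.4096 = 0.6706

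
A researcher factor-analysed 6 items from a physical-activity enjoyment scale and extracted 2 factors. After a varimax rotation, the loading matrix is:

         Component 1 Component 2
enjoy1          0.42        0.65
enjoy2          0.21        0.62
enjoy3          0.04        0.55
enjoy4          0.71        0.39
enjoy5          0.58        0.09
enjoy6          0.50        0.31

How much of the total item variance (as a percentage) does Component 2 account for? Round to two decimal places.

22.76%

SS loadings for Component 2 = 0.65² + 0.62² + 0.55² + 0.39² + 0.09² + 0.31² = 1.3657
With 6 standardized items, total variance = 6. Proportion = 1.3657/6 = 0.2276 → 22.76%.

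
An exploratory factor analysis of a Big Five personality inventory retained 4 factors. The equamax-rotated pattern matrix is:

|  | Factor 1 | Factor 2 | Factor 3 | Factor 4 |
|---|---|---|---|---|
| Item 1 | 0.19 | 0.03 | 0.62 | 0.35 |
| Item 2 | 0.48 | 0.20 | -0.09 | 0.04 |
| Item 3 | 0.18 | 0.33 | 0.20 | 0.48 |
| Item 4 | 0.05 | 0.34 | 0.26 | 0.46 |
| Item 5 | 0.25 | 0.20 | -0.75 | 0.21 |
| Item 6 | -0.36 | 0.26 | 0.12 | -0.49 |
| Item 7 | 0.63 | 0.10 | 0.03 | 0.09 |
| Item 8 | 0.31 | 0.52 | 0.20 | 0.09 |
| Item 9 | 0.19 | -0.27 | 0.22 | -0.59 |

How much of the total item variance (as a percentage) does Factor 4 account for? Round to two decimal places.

13.50%

SS loadings for Factor 4 = 0.35² + 0.04² + 0.48² + 0.46² + 0.21² + (-0.49)² + 0.09² + 0.09² + (-0.59)² = 1.2146
With 9 standardized items, total variance = 9. Proportion = 1.2146/9 = 0.1350 → 13.50%.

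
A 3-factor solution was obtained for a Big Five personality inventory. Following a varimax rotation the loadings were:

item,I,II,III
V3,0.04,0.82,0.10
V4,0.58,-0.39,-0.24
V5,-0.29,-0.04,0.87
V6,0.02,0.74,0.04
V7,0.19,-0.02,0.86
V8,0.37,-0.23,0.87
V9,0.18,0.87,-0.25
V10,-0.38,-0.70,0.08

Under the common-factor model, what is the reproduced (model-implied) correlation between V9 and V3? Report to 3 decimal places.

0.696

r̂ = Σ λ_i·λ_j across factors = (0.18)(0.04) + (0.87)(0.82) + (-0.25)(0.10)
  = +0.0072 +0.7134 -0.0250 = 0.6956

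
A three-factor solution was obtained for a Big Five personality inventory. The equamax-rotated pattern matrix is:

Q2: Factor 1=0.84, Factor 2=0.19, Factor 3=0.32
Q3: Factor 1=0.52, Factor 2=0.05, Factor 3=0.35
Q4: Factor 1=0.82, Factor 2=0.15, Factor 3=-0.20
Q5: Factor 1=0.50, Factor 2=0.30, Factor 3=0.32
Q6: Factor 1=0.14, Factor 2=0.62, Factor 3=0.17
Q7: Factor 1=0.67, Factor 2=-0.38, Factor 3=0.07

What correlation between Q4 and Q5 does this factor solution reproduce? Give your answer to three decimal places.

0.391

r̂ = Σ λ_i·λ_j across factors = (0.82)(0.50) + (0.15)(0.30) + (-0.20)(0.32)
  = +0.4100 +0.0450 -0.0640 = 0.3910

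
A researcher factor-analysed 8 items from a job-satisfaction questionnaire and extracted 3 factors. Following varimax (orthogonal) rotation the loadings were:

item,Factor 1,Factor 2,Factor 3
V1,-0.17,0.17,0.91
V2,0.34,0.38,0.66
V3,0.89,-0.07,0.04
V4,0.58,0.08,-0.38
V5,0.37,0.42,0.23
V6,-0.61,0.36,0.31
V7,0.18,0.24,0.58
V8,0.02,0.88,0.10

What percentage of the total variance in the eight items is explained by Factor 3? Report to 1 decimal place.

SS loadings for Factor 3 = 0.91² + 0.66² + 0.04² + (-0.38)² + 0.23² + 0.31² + 0.58² + 0.10² = 1.9051
With 8 standardized items, total variance = 8. Proportion = 1.9051/8 = 0.2381 → 23.81%.

23.8%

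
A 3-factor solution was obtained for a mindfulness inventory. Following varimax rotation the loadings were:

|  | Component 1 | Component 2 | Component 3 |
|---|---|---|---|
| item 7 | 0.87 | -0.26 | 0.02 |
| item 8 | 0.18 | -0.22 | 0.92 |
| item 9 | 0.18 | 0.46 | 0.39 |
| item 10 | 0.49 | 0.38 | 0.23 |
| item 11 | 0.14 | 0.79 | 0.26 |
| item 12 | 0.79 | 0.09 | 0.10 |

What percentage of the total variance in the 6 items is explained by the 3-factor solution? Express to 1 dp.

SS loadings by factor: 1.7055, 1.1042, 1.1294; total = 3.9391.
Total variance with 6 standardized items is 6, so the solution explains 3.9391/6 = 0.6565 = 65.65%.

65.7%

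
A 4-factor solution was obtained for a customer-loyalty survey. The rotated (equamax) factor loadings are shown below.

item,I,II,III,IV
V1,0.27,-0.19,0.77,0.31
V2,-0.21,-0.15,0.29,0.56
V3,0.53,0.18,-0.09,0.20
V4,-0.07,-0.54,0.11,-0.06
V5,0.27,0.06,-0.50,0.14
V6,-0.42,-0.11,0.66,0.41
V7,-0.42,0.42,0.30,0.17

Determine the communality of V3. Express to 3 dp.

0.361

h² = 0.53² + 0.18² + (-0.09)² + 0.20² = 0.2809 + 0.0324 + 0.0081 + 0.0400 = 0.3614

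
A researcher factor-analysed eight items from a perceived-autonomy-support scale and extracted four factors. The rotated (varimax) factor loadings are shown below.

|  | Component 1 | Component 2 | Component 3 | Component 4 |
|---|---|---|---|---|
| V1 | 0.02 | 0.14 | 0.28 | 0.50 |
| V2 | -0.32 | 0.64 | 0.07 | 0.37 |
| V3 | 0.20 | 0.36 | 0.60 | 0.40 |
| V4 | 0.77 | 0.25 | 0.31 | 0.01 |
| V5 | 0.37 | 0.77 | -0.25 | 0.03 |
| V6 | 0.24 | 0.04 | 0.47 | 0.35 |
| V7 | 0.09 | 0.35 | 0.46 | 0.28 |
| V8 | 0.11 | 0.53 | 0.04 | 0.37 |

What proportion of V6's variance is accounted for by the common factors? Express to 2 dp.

0.40

h² = 0.24² + 0.04² + 0.47² + 0.35² = 0.0576 + 0.0016 + 0.2209 + 0.1225 = 0.4026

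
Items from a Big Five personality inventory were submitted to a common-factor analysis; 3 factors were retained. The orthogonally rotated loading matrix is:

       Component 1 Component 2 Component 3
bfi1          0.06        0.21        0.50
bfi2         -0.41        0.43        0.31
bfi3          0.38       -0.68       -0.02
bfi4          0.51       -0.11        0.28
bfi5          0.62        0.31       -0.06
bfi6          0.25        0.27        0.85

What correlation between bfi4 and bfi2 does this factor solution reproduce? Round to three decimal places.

r̂ = Σ λ_i·λ_j across factors = (0.51)(-0.41) + (-0.11)(0.43) + (0.28)(0.31)
  = -0.2091 -0.0473 +0.0868 = -0.1696

-0.170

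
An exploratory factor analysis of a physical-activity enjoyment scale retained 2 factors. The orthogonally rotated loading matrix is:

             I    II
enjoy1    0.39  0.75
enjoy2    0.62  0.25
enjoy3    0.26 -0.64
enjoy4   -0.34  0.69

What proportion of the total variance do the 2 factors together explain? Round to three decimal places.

Communalities: 0.7146, 0.4469, 0.4772, 0.5917; Σh² = 2.2304.
Total variance with 4 standardized items is 4, so the solution explains 2.2304/4 = 0.5576.

0.558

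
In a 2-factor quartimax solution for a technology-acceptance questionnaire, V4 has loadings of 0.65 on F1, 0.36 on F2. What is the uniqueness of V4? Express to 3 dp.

h² = 0.65² + 0.36² = 0.4225 + 0.1296 = 0.5521
Uniqueness u² = 1 − h² = 1 − 0.5521 = 0.4479

0.448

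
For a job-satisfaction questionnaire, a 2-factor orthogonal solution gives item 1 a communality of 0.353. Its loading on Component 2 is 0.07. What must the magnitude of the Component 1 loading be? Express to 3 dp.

0.590

Under orthogonal rotation h² = Σλ², so λ_Component 1² = h² − (0.0049) = 0.353 − 0.0049 = 0.3481.
|λ| = √0.3481 = 0.5900.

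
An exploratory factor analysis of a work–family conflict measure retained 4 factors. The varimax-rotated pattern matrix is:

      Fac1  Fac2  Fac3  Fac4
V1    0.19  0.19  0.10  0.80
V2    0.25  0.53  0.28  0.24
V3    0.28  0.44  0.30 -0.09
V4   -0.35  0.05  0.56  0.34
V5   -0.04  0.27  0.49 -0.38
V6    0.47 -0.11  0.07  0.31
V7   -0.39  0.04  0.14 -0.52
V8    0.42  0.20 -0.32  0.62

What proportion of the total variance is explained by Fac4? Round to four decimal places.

SS loadings for Fac4 = 0.80² + 0.24² + (-0.09)² + 0.34² + (-0.38)² + 0.31² + (-0.52)² + 0.62² = 1.7166
Proportion of variance = 1.7166 / 8 = 0.2146.

0.2146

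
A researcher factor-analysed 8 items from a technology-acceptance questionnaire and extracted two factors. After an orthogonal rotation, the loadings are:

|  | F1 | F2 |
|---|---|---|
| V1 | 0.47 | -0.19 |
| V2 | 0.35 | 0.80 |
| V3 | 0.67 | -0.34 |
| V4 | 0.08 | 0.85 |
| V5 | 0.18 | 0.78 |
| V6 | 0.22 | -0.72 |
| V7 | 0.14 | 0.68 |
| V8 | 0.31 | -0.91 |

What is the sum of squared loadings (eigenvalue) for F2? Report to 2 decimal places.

3.93

SS loadings for F2 = (-0.19)² + 0.80² + (-0.34)² + 0.85² + 0.78² + (-0.72)² + 0.68² + (-0.91)² = 0.0361 + 0.6400 + 0.1156 + 0.7225 + 0.6084 + 0.5184 + 0.4624 + 0.8281 = 3.9315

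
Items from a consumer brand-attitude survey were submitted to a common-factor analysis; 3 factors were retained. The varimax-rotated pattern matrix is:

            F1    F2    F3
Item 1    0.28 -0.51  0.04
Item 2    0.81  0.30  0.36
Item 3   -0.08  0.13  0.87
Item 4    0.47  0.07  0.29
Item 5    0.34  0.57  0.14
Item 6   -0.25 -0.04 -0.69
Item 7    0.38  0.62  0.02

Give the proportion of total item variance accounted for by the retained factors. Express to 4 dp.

SS loadings by factor: 1.2843, 1.0828, 1.4683; total = 3.8354.
Total variance with 7 standardized items is 7, so the solution explains 3.8354/7 = 0.5479.

0.5479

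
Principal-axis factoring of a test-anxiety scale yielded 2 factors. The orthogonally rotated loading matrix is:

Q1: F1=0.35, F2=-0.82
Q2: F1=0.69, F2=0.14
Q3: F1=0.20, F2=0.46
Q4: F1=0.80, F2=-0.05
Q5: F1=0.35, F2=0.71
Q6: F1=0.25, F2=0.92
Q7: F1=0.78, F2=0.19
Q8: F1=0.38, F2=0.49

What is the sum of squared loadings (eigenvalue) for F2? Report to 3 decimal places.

2.533

SS loadings for F2 = (-0.82)² + 0.14² + 0.46² + (-0.05)² + 0.71² + 0.92² + 0.19² + 0.49² = 0.6724 + 0.0196 + 0.2116 + 0.0025 + 0.5041 + 0.8464 + 0.0361 + 0.2401 = 2.5328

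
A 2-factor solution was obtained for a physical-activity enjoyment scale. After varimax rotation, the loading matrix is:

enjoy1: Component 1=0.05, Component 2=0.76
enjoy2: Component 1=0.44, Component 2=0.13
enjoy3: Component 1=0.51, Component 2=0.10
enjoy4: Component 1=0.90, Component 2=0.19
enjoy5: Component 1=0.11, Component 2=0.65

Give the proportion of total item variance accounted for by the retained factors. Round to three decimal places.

SS loadings by factor: 1.2783, 1.0631; total = 2.3414.
Total variance with 5 standardized items is 5, so the solution explains 2.3414/5 = 0.4683.

0.468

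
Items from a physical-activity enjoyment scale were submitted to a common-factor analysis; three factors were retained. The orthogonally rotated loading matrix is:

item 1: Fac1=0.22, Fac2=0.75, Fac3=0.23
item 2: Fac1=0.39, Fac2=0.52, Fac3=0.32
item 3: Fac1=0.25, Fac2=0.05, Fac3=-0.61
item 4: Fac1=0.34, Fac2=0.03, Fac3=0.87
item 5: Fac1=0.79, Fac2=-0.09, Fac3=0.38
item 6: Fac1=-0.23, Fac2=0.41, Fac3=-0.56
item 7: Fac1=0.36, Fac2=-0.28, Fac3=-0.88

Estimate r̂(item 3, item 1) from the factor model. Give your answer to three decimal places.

r̂ = Σ λ_i·λ_j across factors = (0.25)(0.22) + (0.05)(0.75) + (-0.61)(0.23)
  = +0.0550 +0.0375 -0.1403 = -0.0478

-0.048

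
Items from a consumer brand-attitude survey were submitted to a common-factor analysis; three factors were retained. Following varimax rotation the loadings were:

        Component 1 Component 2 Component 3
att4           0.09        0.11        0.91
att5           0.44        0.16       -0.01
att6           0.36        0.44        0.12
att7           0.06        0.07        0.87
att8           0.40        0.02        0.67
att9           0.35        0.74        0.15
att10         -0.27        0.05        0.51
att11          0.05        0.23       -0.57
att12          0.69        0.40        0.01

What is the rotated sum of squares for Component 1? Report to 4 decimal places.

SS loadings for Component 1 = 0.09² + 0.44² + 0.36² + 0.06² + 0.40² + 0.35² + (-0.27)² + 0.05² + 0.69² = 0.0081 + 0.1936 + 0.1296 + 0.0036 + 0.1600 + 0.1225 + 0.0729 + 0.0025 + 0.4761 = 1.1689

1.1689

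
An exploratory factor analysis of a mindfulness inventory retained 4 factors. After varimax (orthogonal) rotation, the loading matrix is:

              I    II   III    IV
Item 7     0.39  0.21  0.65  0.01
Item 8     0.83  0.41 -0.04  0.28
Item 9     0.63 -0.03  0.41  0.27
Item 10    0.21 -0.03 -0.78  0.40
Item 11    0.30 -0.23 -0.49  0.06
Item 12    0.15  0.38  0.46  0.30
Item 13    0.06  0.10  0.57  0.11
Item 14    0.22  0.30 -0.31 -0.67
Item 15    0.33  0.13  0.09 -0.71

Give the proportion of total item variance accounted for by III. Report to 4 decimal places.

0.2313

SS loadings for III = 0.65² + (-0.04)² + 0.41² + (-0.78)² + (-0.49)² + 0.46² + 0.57² + (-0.31)² + 0.09² = 2.0814
Proportion of variance = 2.0814 / 9 = 0.2313.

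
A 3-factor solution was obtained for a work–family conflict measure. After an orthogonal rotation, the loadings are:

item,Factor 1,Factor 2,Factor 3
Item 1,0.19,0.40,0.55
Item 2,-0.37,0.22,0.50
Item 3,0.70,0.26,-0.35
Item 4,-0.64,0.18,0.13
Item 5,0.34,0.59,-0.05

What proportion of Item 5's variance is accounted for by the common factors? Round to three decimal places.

h² = 0.34² + 0.59² + (-0.05)² = 0.1156 + 0.3481 + 0.0025 = 0.4662

0.466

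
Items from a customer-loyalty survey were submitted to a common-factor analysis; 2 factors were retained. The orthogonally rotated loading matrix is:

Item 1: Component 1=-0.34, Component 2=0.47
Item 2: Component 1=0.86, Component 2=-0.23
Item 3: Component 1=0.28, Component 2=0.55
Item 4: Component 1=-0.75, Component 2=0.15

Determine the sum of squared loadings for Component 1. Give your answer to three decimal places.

1.496

SS loadings for Component 1 = (-0.34)² + 0.86² + 0.28² + (-0.75)² = 0.1156 + 0.7396 + 0.0784 + 0.5625 = 1.4961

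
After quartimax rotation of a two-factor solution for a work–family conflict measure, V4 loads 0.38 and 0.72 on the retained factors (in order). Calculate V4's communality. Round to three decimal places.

h² = 0.38² + 0.72² = 0.1444 + 0.5184 = 0.6628

0.663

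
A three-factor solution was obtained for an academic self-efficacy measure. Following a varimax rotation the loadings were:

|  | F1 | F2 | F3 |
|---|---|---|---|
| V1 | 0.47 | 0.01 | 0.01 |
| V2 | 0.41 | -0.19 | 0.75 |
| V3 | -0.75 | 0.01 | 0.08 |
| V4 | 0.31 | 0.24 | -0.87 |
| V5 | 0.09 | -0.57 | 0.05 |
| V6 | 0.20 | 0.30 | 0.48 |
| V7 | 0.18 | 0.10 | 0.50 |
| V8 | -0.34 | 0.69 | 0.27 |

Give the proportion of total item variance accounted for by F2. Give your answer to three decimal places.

SS loadings for F2 = 0.01² + (-0.19)² + 0.01² + 0.24² + (-0.57)² + 0.30² + 0.10² + 0.69² = 0.9949
Proportion of variance = 0.9949 / 8 = 0.1244.

0.124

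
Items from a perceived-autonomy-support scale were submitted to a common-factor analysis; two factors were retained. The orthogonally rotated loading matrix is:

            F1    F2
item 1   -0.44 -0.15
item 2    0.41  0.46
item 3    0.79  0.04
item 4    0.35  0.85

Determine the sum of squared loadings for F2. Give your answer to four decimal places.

0.9582

SS loadings for F2 = (-0.15)² + 0.46² + 0.04² + 0.85² = 0.0225 + 0.2116 + 0.0016 + 0.7225 = 0.9582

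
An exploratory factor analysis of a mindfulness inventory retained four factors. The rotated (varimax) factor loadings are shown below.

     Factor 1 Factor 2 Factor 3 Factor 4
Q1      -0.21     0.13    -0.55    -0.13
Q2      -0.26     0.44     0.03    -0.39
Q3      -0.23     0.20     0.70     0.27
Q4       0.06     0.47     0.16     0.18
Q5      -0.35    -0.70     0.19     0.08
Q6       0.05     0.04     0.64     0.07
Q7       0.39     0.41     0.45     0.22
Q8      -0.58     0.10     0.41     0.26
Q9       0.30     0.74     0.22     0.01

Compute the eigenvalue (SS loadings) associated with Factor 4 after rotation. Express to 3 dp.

SS loadings for Factor 4 = (-0.13)² + (-0.39)² + 0.27² + 0.18² + 0.08² + 0.07² + 0.22² + 0.26² + 0.01² = 0.0169 + 0.1521 + 0.0729 + 0.0324 + 0.0064 + 0.0049 + 0.0484 + 0.0676 + 0.0001 = 0.4017

0.402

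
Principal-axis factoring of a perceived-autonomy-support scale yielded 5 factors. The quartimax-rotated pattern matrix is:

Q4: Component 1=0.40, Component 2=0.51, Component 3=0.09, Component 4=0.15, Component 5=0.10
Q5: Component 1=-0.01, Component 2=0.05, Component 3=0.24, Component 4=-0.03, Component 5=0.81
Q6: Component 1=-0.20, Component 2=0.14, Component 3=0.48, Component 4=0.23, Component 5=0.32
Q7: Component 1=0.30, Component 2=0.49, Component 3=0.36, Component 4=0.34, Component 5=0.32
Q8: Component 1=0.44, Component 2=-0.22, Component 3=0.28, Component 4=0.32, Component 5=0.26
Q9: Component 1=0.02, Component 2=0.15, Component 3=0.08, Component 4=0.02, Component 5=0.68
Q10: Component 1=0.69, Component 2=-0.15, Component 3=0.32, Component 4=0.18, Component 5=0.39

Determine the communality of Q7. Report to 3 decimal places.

0.678

h² = 0.30² + 0.49² + 0.36² + 0.34² + 0.32² = 0.0900 + 0.2401 + 0.1296 + 0.1156 + 0.1024 = 0.6777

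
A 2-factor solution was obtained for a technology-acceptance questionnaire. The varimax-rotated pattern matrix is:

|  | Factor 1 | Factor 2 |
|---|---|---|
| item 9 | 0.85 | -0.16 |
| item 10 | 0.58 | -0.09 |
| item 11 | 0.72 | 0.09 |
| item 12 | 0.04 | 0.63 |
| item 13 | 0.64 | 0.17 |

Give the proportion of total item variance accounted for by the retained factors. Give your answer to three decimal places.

Communalities: 0.7481, 0.3445, 0.5265, 0.3985, 0.4385; Σh² = 2.4561.
Total variance with 5 standardized items is 5, so the solution explains 2.4561/5 = 0.4912.

0.491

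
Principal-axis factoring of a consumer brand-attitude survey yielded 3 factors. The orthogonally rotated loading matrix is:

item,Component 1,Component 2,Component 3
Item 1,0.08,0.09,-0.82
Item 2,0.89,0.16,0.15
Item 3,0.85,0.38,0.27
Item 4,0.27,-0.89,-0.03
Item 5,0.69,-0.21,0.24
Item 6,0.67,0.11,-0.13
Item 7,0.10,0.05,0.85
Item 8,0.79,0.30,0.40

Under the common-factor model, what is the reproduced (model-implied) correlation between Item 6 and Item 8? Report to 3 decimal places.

0.510

r̂ = Σ λ_i·λ_j across factors = (0.67)(0.79) + (0.11)(0.30) + (-0.13)(0.40)
  = +0.5293 +0.0330 -0.0520 = 0.5103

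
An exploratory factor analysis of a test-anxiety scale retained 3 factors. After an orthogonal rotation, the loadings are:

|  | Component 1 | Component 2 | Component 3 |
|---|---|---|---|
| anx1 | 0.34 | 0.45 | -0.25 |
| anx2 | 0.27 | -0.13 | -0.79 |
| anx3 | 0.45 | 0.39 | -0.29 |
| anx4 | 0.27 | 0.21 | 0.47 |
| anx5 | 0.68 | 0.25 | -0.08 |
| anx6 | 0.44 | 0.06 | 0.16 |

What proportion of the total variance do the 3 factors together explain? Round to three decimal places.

0.438

SS loadings by factor: 1.1199, 0.4817, 1.0236; total = 2.6252.
Total variance with 6 standardized items is 6, so the solution explains 2.6252/6 = 0.4375.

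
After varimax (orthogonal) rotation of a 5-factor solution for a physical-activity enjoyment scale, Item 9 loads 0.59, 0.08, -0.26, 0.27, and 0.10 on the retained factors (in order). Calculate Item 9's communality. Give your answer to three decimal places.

0.505

h² = 0.59² + 0.08² + (-0.26)² + 0.27² + 0.10² = 0.3481 + 0.0064 + 0.0676 + 0.0729 + 0.0100 = 0.5050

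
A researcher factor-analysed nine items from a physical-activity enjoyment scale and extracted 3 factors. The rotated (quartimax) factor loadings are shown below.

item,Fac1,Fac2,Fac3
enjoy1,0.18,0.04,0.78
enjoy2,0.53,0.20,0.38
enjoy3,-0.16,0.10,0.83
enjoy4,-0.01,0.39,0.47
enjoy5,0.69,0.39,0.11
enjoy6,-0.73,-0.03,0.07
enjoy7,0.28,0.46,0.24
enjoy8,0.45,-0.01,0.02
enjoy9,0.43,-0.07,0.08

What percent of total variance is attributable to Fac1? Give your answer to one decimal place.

SS loadings for Fac1 = 0.18² + 0.53² + (-0.16)² + (-0.01)² + 0.69² + (-0.73)² + 0.28² + 0.45² + 0.43² = 1.8138
With 9 standardized items, total variance = 9. Proportion = 1.8138/9 = 0.2015 → 20.15%.

20.2%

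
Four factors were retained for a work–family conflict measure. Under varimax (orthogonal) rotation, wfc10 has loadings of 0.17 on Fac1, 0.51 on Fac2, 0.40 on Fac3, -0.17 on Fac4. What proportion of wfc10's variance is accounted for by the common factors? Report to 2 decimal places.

h² = 0.17² + 0.51² + 0.40² + (-0.17)² = 0.0289 + 0.2601 + 0.1600 + 0.0289 = 0.4779

0.48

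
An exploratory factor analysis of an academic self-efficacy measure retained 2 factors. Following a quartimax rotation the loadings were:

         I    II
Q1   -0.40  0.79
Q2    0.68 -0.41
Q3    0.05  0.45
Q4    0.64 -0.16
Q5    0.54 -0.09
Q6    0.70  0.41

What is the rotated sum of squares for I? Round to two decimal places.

1.82

SS loadings for I = (-0.40)² + 0.68² + 0.05² + 0.64² + 0.54² + 0.70² = 0.1600 + 0.4624 + 0.0025 + 0.4096 + 0.2916 + 0.4900 = 1.8161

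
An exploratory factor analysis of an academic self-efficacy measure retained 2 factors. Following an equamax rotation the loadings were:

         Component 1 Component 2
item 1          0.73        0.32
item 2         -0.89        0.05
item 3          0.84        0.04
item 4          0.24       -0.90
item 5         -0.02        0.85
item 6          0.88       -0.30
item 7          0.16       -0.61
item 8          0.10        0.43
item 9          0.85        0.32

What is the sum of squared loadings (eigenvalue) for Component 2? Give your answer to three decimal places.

SS loadings for Component 2 = 0.32² + 0.05² + 0.04² + (-0.90)² + 0.85² + (-0.30)² + (-0.61)² + 0.43² + 0.32² = 0.1024 + 0.0025 + 0.0016 + 0.8100 + 0.7225 + 0.0900 + 0.3721 + 0.1849 + 0.1024 = 2.3884

2.388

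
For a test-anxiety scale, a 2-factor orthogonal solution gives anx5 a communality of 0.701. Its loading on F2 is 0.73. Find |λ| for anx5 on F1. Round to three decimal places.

Under orthogonal rotation h² = Σλ², so λ_F1² = h² − (0.5329) = 0.701 − 0.5329 = 0.1681.
|λ| = √0.1681 = 0.4100.

0.410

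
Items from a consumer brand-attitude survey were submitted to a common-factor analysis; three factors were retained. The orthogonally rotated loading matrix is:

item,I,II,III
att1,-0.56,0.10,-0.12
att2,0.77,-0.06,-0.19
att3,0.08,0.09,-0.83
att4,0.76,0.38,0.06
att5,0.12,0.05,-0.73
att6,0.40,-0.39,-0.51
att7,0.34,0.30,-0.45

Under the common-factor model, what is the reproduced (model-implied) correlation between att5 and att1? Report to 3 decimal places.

0.025

r̂ = Σ λ_i·λ_j across factors = (0.12)(-0.56) + (0.05)(0.10) + (-0.73)(-0.12)
  = -0.0672 +0.0050 +0.0876 = 0.0254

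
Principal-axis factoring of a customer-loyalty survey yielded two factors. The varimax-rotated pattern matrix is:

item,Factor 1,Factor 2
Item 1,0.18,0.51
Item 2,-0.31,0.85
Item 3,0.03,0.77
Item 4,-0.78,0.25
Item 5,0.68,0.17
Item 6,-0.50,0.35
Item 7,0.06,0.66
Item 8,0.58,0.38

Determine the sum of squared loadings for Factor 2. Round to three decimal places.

SS loadings for Factor 2 = 0.51² + 0.85² + 0.77² + 0.25² + 0.17² + 0.35² + 0.66² + 0.38² = 0.2601 + 0.7225 + 0.5929 + 0.0625 + 0.0289 + 0.1225 + 0.4356 + 0.1444 = 2.3694

2.369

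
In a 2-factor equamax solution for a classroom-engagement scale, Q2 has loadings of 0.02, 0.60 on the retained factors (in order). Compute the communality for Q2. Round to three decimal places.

0.360

h² = 0.02² + 0.60² = 0.0004 + 0.3600 = 0.3604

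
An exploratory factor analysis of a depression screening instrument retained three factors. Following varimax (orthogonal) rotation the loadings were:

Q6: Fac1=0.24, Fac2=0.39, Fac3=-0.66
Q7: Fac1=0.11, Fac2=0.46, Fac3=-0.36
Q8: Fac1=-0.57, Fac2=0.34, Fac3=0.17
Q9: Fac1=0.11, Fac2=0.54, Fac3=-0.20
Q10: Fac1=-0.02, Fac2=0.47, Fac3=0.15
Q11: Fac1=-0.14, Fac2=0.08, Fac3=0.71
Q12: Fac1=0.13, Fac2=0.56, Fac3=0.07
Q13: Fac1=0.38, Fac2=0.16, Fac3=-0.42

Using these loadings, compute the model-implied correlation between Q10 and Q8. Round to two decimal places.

0.20

r̂ = Σ λ_i·λ_j across factors = (-0.02)(-0.57) + (0.47)(0.34) + (0.15)(0.17)
  = +0.0114 +0.1598 +0.0255 = 0.1967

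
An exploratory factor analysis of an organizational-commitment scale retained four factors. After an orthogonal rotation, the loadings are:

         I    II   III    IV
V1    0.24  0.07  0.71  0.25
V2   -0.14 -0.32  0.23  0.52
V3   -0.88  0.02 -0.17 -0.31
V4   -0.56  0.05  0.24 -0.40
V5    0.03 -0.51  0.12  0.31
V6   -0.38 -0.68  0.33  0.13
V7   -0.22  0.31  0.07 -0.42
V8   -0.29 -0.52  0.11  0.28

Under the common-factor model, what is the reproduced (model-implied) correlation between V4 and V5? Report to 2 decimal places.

-0.14

r̂ = Σ λ_i·λ_j across factors = (-0.56)(0.03) + (0.05)(-0.51) + (0.24)(0.12) + (-0.40)(0.31)
  = -0.0168 -0.0255 +0.0288 -0.1240 = -0.1375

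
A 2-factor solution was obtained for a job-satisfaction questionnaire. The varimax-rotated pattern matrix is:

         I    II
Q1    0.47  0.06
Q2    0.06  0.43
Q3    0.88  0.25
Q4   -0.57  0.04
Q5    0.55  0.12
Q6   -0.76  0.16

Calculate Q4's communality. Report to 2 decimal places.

h² = (-0.57)² + 0.04² = 0.3249 + 0.0016 = 0.3265

0.33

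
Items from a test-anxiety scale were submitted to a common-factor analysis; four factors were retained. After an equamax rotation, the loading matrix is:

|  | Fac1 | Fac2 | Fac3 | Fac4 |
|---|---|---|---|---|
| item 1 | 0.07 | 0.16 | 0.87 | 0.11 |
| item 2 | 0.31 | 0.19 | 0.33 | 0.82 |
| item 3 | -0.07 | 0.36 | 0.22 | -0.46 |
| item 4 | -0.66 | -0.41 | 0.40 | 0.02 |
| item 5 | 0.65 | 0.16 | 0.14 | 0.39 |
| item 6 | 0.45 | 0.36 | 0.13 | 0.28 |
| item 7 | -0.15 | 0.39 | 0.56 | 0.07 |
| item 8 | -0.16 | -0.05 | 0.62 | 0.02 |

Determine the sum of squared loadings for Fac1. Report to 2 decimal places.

1.21

SS loadings for Fac1 = 0.07² + 0.31² + (-0.07)² + (-0.66)² + 0.65² + 0.45² + (-0.15)² + (-0.16)² = 0.0049 + 0.0961 + 0.0049 + 0.4356 + 0.4225 + 0.2025 + 0.0225 + 0.0256 = 1.2146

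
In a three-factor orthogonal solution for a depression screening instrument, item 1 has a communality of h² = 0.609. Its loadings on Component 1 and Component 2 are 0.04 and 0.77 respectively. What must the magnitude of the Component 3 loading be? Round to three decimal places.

Under orthogonal rotation h² = Σλ², so λ_Component 3² = h² − (0.5945) = 0.609 − 0.5945 = 0.0145.
|λ| = √0.0145 = 0.1204.

0.120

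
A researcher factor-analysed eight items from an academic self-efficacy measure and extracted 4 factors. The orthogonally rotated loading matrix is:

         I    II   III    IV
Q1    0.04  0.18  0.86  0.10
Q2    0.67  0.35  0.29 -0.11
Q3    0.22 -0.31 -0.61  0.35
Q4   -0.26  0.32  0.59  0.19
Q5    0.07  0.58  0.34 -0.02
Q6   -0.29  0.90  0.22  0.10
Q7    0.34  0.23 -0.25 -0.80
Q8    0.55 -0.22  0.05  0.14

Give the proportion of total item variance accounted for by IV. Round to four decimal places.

SS loadings for IV = 0.10² + (-0.11)² + 0.35² + 0.19² + (-0.02)² + 0.10² + (-0.80)² + 0.14² = 0.8507
Proportion of variance = 0.8507 / 8 = 0.1063.

0.1063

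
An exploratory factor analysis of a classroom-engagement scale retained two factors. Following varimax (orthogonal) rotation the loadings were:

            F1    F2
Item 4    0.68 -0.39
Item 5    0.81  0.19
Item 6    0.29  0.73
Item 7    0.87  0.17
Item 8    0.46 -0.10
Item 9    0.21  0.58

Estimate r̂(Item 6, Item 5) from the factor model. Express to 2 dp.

r̂ = Σ λ_i·λ_j across factors = (0.29)(0.81) + (0.73)(0.19)
  = +0.2349 +0.1387 = 0.3736

0.37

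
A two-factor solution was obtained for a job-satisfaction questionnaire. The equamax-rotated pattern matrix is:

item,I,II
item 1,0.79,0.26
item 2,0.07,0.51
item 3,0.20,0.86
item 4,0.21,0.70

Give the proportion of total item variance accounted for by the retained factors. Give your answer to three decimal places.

SS loadings by factor: 0.7131, 1.5573; total = 2.2704.
Total variance with 4 standardized items is 4, so the solution explains 2.2704/4 = 0.5676.

0.568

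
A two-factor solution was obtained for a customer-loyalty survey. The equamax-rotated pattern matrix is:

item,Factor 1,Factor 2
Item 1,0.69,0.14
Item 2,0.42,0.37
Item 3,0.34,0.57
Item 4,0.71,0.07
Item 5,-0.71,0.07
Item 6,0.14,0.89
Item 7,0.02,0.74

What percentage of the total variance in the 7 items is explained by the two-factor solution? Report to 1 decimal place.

Communalities: 0.4957, 0.3133, 0.4405, 0.5090, 0.5090, 0.8117, 0.5480; Σh² = 3.6272.
Total variance with 7 standardized items is 7, so the solution explains 3.6272/7 = 0.5182 = 51.82%.

51.8%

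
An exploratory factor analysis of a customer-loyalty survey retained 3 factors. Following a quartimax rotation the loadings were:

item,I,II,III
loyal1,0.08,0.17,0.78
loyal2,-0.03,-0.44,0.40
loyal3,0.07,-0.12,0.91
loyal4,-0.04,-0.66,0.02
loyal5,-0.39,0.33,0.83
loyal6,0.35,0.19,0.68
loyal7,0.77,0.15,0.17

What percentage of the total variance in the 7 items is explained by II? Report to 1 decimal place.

SS loadings for II = 0.17² + (-0.44)² + (-0.12)² + (-0.66)² + 0.33² + 0.19² + 0.15² = 0.8400
With 7 standardized items, total variance = 7. Proportion = 0.8400/7 = 0.1200 → 12.00%.

12.0%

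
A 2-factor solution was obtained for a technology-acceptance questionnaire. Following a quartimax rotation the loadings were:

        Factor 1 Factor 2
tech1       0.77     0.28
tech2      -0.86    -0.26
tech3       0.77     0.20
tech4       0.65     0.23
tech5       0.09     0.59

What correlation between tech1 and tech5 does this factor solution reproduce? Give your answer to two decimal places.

0.23

r̂ = Σ λ_i·λ_j across factors = (0.77)(0.09) + (0.28)(0.59)
  = +0.0693 +0.1652 = 0.2345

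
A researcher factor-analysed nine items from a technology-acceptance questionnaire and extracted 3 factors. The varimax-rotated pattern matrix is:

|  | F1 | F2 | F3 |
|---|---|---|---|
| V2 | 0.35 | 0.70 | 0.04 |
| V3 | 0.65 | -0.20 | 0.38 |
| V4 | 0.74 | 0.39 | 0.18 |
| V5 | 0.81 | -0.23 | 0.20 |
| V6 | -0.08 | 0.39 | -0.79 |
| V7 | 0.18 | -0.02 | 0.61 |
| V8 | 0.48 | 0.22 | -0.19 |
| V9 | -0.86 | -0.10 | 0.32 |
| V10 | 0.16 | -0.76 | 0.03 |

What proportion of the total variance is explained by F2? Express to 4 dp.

0.1693

SS loadings for F2 = 0.70² + (-0.20)² + 0.39² + (-0.23)² + 0.39² + (-0.02)² + 0.22² + (-0.10)² + (-0.76)² = 1.5235
Proportion of variance = 1.5235 / 9 = 0.1693.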